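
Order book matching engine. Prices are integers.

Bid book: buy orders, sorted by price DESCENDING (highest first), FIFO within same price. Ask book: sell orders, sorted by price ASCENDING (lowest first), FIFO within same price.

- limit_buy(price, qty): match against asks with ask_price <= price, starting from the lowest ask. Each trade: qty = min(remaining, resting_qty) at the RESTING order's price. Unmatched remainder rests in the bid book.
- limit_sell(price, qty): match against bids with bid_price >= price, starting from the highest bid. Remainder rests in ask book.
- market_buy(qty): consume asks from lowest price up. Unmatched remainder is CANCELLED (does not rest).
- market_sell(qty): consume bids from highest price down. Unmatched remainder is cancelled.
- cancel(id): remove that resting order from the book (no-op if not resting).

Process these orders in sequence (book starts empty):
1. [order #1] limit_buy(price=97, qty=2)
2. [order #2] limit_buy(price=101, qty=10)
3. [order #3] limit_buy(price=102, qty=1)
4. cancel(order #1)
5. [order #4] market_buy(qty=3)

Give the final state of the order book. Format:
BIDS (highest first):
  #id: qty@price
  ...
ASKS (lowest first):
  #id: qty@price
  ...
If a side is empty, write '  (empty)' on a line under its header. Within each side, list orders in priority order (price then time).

After op 1 [order #1] limit_buy(price=97, qty=2): fills=none; bids=[#1:2@97] asks=[-]
After op 2 [order #2] limit_buy(price=101, qty=10): fills=none; bids=[#2:10@101 #1:2@97] asks=[-]
After op 3 [order #3] limit_buy(price=102, qty=1): fills=none; bids=[#3:1@102 #2:10@101 #1:2@97] asks=[-]
After op 4 cancel(order #1): fills=none; bids=[#3:1@102 #2:10@101] asks=[-]
After op 5 [order #4] market_buy(qty=3): fills=none; bids=[#3:1@102 #2:10@101] asks=[-]

Answer: BIDS (highest first):
  #3: 1@102
  #2: 10@101
ASKS (lowest first):
  (empty)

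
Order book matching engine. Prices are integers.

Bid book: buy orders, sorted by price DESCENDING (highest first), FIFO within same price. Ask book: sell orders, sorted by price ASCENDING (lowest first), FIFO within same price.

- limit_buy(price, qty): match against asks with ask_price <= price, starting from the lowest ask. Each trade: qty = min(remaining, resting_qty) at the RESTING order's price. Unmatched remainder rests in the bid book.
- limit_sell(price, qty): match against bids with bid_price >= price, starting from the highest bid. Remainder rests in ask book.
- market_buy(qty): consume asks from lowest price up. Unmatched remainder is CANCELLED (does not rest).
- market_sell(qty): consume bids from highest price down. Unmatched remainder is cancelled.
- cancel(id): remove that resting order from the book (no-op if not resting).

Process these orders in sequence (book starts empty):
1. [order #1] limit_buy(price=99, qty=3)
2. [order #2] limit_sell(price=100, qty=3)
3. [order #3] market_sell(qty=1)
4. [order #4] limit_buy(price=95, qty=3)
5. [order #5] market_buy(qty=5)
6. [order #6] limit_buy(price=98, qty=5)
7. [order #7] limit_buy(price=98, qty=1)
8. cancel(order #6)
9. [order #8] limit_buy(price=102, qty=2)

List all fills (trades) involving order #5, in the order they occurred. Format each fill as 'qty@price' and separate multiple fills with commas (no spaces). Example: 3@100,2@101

After op 1 [order #1] limit_buy(price=99, qty=3): fills=none; bids=[#1:3@99] asks=[-]
After op 2 [order #2] limit_sell(price=100, qty=3): fills=none; bids=[#1:3@99] asks=[#2:3@100]
After op 3 [order #3] market_sell(qty=1): fills=#1x#3:1@99; bids=[#1:2@99] asks=[#2:3@100]
After op 4 [order #4] limit_buy(price=95, qty=3): fills=none; bids=[#1:2@99 #4:3@95] asks=[#2:3@100]
After op 5 [order #5] market_buy(qty=5): fills=#5x#2:3@100; bids=[#1:2@99 #4:3@95] asks=[-]
After op 6 [order #6] limit_buy(price=98, qty=5): fills=none; bids=[#1:2@99 #6:5@98 #4:3@95] asks=[-]
After op 7 [order #7] limit_buy(price=98, qty=1): fills=none; bids=[#1:2@99 #6:5@98 #7:1@98 #4:3@95] asks=[-]
After op 8 cancel(order #6): fills=none; bids=[#1:2@99 #7:1@98 #4:3@95] asks=[-]
After op 9 [order #8] limit_buy(price=102, qty=2): fills=none; bids=[#8:2@102 #1:2@99 #7:1@98 #4:3@95] asks=[-]

Answer: 3@100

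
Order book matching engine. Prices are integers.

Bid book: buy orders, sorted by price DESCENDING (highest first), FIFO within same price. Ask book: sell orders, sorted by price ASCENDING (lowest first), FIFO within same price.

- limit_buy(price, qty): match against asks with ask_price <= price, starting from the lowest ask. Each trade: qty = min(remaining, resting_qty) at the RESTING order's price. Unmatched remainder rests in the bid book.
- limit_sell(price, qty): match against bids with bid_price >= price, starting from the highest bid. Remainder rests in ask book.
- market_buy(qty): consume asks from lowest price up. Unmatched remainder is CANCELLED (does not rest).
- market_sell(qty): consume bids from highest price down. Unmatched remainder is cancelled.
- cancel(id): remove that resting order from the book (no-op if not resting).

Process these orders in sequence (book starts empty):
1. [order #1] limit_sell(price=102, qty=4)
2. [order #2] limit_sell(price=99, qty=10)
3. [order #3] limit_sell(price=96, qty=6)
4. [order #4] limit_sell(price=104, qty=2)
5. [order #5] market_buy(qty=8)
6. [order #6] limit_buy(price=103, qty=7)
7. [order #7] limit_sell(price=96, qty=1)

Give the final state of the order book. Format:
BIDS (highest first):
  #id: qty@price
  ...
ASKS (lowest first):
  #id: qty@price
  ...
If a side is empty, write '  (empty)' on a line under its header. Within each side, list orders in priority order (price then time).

Answer: BIDS (highest first):
  (empty)
ASKS (lowest first):
  #7: 1@96
  #2: 1@99
  #1: 4@102
  #4: 2@104

Derivation:
After op 1 [order #1] limit_sell(price=102, qty=4): fills=none; bids=[-] asks=[#1:4@102]
After op 2 [order #2] limit_sell(price=99, qty=10): fills=none; bids=[-] asks=[#2:10@99 #1:4@102]
After op 3 [order #3] limit_sell(price=96, qty=6): fills=none; bids=[-] asks=[#3:6@96 #2:10@99 #1:4@102]
After op 4 [order #4] limit_sell(price=104, qty=2): fills=none; bids=[-] asks=[#3:6@96 #2:10@99 #1:4@102 #4:2@104]
After op 5 [order #5] market_buy(qty=8): fills=#5x#3:6@96 #5x#2:2@99; bids=[-] asks=[#2:8@99 #1:4@102 #4:2@104]
After op 6 [order #6] limit_buy(price=103, qty=7): fills=#6x#2:7@99; bids=[-] asks=[#2:1@99 #1:4@102 #4:2@104]
After op 7 [order #7] limit_sell(price=96, qty=1): fills=none; bids=[-] asks=[#7:1@96 #2:1@99 #1:4@102 #4:2@104]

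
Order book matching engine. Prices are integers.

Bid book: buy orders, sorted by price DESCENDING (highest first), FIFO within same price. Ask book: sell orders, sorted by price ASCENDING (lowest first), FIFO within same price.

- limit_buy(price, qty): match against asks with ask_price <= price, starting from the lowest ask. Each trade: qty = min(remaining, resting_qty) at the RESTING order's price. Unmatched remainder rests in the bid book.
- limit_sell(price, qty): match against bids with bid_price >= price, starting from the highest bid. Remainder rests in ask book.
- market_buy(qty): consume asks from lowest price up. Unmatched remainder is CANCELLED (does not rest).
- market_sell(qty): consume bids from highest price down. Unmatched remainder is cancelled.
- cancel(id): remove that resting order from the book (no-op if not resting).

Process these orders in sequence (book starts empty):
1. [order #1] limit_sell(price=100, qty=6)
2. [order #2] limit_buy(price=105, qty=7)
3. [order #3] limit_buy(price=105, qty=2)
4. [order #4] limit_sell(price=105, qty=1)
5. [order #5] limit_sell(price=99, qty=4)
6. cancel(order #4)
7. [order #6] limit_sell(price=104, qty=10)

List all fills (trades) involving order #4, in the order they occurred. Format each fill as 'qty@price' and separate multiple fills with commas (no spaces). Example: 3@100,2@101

After op 1 [order #1] limit_sell(price=100, qty=6): fills=none; bids=[-] asks=[#1:6@100]
After op 2 [order #2] limit_buy(price=105, qty=7): fills=#2x#1:6@100; bids=[#2:1@105] asks=[-]
After op 3 [order #3] limit_buy(price=105, qty=2): fills=none; bids=[#2:1@105 #3:2@105] asks=[-]
After op 4 [order #4] limit_sell(price=105, qty=1): fills=#2x#4:1@105; bids=[#3:2@105] asks=[-]
After op 5 [order #5] limit_sell(price=99, qty=4): fills=#3x#5:2@105; bids=[-] asks=[#5:2@99]
After op 6 cancel(order #4): fills=none; bids=[-] asks=[#5:2@99]
After op 7 [order #6] limit_sell(price=104, qty=10): fills=none; bids=[-] asks=[#5:2@99 #6:10@104]

Answer: 1@105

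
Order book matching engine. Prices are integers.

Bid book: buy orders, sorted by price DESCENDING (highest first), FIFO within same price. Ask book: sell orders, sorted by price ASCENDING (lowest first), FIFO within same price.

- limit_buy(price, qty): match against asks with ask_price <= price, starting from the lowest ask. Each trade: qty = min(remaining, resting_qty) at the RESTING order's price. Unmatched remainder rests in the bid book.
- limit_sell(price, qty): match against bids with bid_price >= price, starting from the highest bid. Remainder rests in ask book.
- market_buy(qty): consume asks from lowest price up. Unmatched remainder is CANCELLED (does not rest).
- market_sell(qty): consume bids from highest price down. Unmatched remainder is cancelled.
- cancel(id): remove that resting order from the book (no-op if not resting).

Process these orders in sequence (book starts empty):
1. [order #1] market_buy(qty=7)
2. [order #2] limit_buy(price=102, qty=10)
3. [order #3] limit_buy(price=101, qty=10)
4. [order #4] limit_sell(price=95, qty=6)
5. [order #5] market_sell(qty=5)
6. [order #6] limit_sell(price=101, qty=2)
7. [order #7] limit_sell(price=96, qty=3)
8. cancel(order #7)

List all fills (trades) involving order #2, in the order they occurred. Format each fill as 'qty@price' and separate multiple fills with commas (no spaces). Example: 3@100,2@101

Answer: 6@102,4@102

Derivation:
After op 1 [order #1] market_buy(qty=7): fills=none; bids=[-] asks=[-]
After op 2 [order #2] limit_buy(price=102, qty=10): fills=none; bids=[#2:10@102] asks=[-]
After op 3 [order #3] limit_buy(price=101, qty=10): fills=none; bids=[#2:10@102 #3:10@101] asks=[-]
After op 4 [order #4] limit_sell(price=95, qty=6): fills=#2x#4:6@102; bids=[#2:4@102 #3:10@101] asks=[-]
After op 5 [order #5] market_sell(qty=5): fills=#2x#5:4@102 #3x#5:1@101; bids=[#3:9@101] asks=[-]
After op 6 [order #6] limit_sell(price=101, qty=2): fills=#3x#6:2@101; bids=[#3:7@101] asks=[-]
After op 7 [order #7] limit_sell(price=96, qty=3): fills=#3x#7:3@101; bids=[#3:4@101] asks=[-]
After op 8 cancel(order #7): fills=none; bids=[#3:4@101] asks=[-]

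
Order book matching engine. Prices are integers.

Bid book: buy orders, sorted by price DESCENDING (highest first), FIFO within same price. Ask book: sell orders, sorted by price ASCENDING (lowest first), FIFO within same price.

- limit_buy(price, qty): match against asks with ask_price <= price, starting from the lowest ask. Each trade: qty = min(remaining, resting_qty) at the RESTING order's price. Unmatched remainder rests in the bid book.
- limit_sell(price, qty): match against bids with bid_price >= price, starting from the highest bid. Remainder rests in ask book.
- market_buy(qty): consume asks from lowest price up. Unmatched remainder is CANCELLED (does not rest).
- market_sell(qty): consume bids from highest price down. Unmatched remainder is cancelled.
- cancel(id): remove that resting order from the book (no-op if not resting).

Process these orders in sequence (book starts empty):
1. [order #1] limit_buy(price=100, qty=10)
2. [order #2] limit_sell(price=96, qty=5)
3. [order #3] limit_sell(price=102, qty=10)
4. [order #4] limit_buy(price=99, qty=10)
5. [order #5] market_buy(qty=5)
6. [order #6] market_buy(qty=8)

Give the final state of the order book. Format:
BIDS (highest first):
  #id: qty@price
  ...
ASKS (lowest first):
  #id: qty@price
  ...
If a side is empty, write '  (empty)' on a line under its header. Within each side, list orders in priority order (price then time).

After op 1 [order #1] limit_buy(price=100, qty=10): fills=none; bids=[#1:10@100] asks=[-]
After op 2 [order #2] limit_sell(price=96, qty=5): fills=#1x#2:5@100; bids=[#1:5@100] asks=[-]
After op 3 [order #3] limit_sell(price=102, qty=10): fills=none; bids=[#1:5@100] asks=[#3:10@102]
After op 4 [order #4] limit_buy(price=99, qty=10): fills=none; bids=[#1:5@100 #4:10@99] asks=[#3:10@102]
After op 5 [order #5] market_buy(qty=5): fills=#5x#3:5@102; bids=[#1:5@100 #4:10@99] asks=[#3:5@102]
After op 6 [order #6] market_buy(qty=8): fills=#6x#3:5@102; bids=[#1:5@100 #4:10@99] asks=[-]

Answer: BIDS (highest first):
  #1: 5@100
  #4: 10@99
ASKS (lowest first):
  (empty)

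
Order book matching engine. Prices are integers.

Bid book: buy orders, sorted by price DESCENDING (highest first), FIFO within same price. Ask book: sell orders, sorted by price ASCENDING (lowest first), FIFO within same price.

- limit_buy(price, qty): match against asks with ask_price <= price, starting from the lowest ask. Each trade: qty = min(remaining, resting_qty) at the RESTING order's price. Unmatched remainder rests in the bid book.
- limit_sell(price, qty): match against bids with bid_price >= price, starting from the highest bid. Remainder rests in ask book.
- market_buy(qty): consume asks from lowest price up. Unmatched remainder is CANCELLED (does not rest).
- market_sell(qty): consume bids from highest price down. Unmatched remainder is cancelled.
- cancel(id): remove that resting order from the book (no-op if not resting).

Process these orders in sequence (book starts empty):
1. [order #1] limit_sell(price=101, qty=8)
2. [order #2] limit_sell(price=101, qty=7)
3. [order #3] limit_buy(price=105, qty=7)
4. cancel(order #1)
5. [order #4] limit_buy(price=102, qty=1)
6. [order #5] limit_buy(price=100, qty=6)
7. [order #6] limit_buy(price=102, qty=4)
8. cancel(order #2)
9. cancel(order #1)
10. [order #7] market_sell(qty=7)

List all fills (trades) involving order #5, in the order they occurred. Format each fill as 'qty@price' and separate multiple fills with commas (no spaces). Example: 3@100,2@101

After op 1 [order #1] limit_sell(price=101, qty=8): fills=none; bids=[-] asks=[#1:8@101]
After op 2 [order #2] limit_sell(price=101, qty=7): fills=none; bids=[-] asks=[#1:8@101 #2:7@101]
After op 3 [order #3] limit_buy(price=105, qty=7): fills=#3x#1:7@101; bids=[-] asks=[#1:1@101 #2:7@101]
After op 4 cancel(order #1): fills=none; bids=[-] asks=[#2:7@101]
After op 5 [order #4] limit_buy(price=102, qty=1): fills=#4x#2:1@101; bids=[-] asks=[#2:6@101]
After op 6 [order #5] limit_buy(price=100, qty=6): fills=none; bids=[#5:6@100] asks=[#2:6@101]
After op 7 [order #6] limit_buy(price=102, qty=4): fills=#6x#2:4@101; bids=[#5:6@100] asks=[#2:2@101]
After op 8 cancel(order #2): fills=none; bids=[#5:6@100] asks=[-]
After op 9 cancel(order #1): fills=none; bids=[#5:6@100] asks=[-]
After op 10 [order #7] market_sell(qty=7): fills=#5x#7:6@100; bids=[-] asks=[-]

Answer: 6@100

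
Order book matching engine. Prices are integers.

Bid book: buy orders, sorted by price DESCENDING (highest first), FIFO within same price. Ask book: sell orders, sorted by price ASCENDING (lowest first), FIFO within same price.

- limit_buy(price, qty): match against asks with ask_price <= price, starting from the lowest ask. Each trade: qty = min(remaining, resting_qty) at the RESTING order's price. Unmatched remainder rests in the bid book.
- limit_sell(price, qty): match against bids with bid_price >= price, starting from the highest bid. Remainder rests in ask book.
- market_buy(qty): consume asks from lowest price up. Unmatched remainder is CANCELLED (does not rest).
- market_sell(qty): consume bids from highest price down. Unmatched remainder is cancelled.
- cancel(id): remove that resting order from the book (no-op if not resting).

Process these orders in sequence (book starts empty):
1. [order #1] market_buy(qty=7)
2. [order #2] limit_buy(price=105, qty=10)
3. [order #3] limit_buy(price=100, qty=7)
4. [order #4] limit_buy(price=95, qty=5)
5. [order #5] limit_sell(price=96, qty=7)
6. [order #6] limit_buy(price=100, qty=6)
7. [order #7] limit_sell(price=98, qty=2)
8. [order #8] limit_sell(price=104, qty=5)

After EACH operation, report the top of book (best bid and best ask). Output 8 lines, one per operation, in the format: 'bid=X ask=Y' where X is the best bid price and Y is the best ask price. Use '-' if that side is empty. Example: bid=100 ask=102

After op 1 [order #1] market_buy(qty=7): fills=none; bids=[-] asks=[-]
After op 2 [order #2] limit_buy(price=105, qty=10): fills=none; bids=[#2:10@105] asks=[-]
After op 3 [order #3] limit_buy(price=100, qty=7): fills=none; bids=[#2:10@105 #3:7@100] asks=[-]
After op 4 [order #4] limit_buy(price=95, qty=5): fills=none; bids=[#2:10@105 #3:7@100 #4:5@95] asks=[-]
After op 5 [order #5] limit_sell(price=96, qty=7): fills=#2x#5:7@105; bids=[#2:3@105 #3:7@100 #4:5@95] asks=[-]
After op 6 [order #6] limit_buy(price=100, qty=6): fills=none; bids=[#2:3@105 #3:7@100 #6:6@100 #4:5@95] asks=[-]
After op 7 [order #7] limit_sell(price=98, qty=2): fills=#2x#7:2@105; bids=[#2:1@105 #3:7@100 #6:6@100 #4:5@95] asks=[-]
After op 8 [order #8] limit_sell(price=104, qty=5): fills=#2x#8:1@105; bids=[#3:7@100 #6:6@100 #4:5@95] asks=[#8:4@104]

Answer: bid=- ask=-
bid=105 ask=-
bid=105 ask=-
bid=105 ask=-
bid=105 ask=-
bid=105 ask=-
bid=105 ask=-
bid=100 ask=104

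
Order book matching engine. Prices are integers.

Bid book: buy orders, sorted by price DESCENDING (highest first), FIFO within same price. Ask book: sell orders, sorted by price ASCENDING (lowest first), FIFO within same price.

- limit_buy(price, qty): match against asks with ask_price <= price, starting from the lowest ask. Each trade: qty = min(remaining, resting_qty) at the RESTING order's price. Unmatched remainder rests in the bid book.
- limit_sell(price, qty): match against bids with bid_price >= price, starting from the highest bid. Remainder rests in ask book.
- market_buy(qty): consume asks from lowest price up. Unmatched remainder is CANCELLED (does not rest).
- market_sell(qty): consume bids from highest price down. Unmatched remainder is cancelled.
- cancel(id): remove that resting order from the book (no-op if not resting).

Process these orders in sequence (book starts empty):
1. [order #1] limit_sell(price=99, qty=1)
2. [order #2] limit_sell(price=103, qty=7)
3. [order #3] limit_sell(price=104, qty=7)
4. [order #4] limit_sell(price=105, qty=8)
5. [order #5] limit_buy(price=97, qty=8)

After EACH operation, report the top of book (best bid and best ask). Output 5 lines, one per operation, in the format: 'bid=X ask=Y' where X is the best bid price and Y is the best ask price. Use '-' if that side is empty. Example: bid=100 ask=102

Answer: bid=- ask=99
bid=- ask=99
bid=- ask=99
bid=- ask=99
bid=97 ask=99

Derivation:
After op 1 [order #1] limit_sell(price=99, qty=1): fills=none; bids=[-] asks=[#1:1@99]
After op 2 [order #2] limit_sell(price=103, qty=7): fills=none; bids=[-] asks=[#1:1@99 #2:7@103]
After op 3 [order #3] limit_sell(price=104, qty=7): fills=none; bids=[-] asks=[#1:1@99 #2:7@103 #3:7@104]
After op 4 [order #4] limit_sell(price=105, qty=8): fills=none; bids=[-] asks=[#1:1@99 #2:7@103 #3:7@104 #4:8@105]
After op 5 [order #5] limit_buy(price=97, qty=8): fills=none; bids=[#5:8@97] asks=[#1:1@99 #2:7@103 #3:7@104 #4:8@105]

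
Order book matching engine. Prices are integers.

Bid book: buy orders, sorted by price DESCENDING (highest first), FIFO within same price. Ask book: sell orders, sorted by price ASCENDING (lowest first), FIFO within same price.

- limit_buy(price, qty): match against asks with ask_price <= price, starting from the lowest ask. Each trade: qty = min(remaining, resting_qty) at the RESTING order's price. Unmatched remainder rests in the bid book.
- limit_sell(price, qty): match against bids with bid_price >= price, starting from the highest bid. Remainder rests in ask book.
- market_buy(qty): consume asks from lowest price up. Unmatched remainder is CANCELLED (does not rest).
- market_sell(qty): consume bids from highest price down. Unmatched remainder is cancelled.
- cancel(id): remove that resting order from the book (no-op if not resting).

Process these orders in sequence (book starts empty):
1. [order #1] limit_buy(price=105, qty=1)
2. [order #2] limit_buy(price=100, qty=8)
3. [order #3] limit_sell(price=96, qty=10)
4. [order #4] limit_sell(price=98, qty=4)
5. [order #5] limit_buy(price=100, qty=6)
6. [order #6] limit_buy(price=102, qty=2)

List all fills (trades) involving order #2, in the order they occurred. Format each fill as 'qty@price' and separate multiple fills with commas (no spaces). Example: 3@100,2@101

After op 1 [order #1] limit_buy(price=105, qty=1): fills=none; bids=[#1:1@105] asks=[-]
After op 2 [order #2] limit_buy(price=100, qty=8): fills=none; bids=[#1:1@105 #2:8@100] asks=[-]
After op 3 [order #3] limit_sell(price=96, qty=10): fills=#1x#3:1@105 #2x#3:8@100; bids=[-] asks=[#3:1@96]
After op 4 [order #4] limit_sell(price=98, qty=4): fills=none; bids=[-] asks=[#3:1@96 #4:4@98]
After op 5 [order #5] limit_buy(price=100, qty=6): fills=#5x#3:1@96 #5x#4:4@98; bids=[#5:1@100] asks=[-]
After op 6 [order #6] limit_buy(price=102, qty=2): fills=none; bids=[#6:2@102 #5:1@100] asks=[-]

Answer: 8@100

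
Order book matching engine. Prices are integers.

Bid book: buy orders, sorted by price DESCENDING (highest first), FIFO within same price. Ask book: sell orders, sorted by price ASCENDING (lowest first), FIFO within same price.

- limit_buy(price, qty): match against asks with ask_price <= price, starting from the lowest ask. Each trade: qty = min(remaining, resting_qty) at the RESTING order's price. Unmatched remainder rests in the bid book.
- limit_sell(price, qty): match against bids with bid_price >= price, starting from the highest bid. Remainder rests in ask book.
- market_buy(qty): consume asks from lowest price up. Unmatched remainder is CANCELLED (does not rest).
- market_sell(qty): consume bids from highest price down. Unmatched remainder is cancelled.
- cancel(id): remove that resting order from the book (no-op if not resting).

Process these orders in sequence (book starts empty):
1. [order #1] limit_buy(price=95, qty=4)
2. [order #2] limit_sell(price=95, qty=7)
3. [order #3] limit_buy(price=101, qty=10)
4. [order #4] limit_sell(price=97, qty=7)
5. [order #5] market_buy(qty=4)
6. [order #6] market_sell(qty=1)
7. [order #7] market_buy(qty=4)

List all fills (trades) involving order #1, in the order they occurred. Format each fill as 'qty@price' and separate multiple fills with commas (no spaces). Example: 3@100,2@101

After op 1 [order #1] limit_buy(price=95, qty=4): fills=none; bids=[#1:4@95] asks=[-]
After op 2 [order #2] limit_sell(price=95, qty=7): fills=#1x#2:4@95; bids=[-] asks=[#2:3@95]
After op 3 [order #3] limit_buy(price=101, qty=10): fills=#3x#2:3@95; bids=[#3:7@101] asks=[-]
After op 4 [order #4] limit_sell(price=97, qty=7): fills=#3x#4:7@101; bids=[-] asks=[-]
After op 5 [order #5] market_buy(qty=4): fills=none; bids=[-] asks=[-]
After op 6 [order #6] market_sell(qty=1): fills=none; bids=[-] asks=[-]
After op 7 [order #7] market_buy(qty=4): fills=none; bids=[-] asks=[-]

Answer: 4@95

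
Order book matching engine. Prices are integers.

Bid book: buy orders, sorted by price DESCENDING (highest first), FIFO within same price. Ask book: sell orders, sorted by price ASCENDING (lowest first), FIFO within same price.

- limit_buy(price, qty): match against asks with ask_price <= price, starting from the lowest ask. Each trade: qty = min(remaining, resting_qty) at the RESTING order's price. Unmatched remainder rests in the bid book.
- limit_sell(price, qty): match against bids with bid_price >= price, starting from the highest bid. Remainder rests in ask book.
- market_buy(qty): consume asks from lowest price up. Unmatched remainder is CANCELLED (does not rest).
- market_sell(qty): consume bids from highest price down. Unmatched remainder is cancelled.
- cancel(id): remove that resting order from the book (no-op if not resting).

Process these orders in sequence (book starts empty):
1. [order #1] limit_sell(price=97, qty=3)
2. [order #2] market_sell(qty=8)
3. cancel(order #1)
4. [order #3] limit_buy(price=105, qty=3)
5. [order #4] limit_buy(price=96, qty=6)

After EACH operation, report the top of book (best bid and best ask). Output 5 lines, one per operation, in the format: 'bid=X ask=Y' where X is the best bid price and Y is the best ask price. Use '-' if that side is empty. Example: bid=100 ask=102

Answer: bid=- ask=97
bid=- ask=97
bid=- ask=-
bid=105 ask=-
bid=105 ask=-

Derivation:
After op 1 [order #1] limit_sell(price=97, qty=3): fills=none; bids=[-] asks=[#1:3@97]
After op 2 [order #2] market_sell(qty=8): fills=none; bids=[-] asks=[#1:3@97]
After op 3 cancel(order #1): fills=none; bids=[-] asks=[-]
After op 4 [order #3] limit_buy(price=105, qty=3): fills=none; bids=[#3:3@105] asks=[-]
After op 5 [order #4] limit_buy(price=96, qty=6): fills=none; bids=[#3:3@105 #4:6@96] asks=[-]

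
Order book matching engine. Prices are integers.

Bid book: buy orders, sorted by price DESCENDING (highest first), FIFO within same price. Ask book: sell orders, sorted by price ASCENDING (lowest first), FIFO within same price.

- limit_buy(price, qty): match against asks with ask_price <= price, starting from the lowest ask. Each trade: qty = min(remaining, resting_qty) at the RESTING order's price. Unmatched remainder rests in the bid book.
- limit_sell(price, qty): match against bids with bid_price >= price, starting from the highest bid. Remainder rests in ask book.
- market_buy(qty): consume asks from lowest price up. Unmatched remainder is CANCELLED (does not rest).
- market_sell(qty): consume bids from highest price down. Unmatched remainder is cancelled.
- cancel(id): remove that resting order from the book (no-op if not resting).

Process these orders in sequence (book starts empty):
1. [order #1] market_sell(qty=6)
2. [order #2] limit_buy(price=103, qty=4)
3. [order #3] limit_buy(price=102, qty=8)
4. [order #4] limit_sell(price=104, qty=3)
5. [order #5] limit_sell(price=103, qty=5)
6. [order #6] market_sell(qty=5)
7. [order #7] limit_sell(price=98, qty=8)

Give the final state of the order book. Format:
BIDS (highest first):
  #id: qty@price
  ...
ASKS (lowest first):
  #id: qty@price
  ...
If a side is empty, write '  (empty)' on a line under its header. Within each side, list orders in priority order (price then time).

Answer: BIDS (highest first):
  (empty)
ASKS (lowest first):
  #7: 5@98
  #5: 1@103
  #4: 3@104

Derivation:
After op 1 [order #1] market_sell(qty=6): fills=none; bids=[-] asks=[-]
After op 2 [order #2] limit_buy(price=103, qty=4): fills=none; bids=[#2:4@103] asks=[-]
After op 3 [order #3] limit_buy(price=102, qty=8): fills=none; bids=[#2:4@103 #3:8@102] asks=[-]
After op 4 [order #4] limit_sell(price=104, qty=3): fills=none; bids=[#2:4@103 #3:8@102] asks=[#4:3@104]
After op 5 [order #5] limit_sell(price=103, qty=5): fills=#2x#5:4@103; bids=[#3:8@102] asks=[#5:1@103 #4:3@104]
After op 6 [order #6] market_sell(qty=5): fills=#3x#6:5@102; bids=[#3:3@102] asks=[#5:1@103 #4:3@104]
After op 7 [order #7] limit_sell(price=98, qty=8): fills=#3x#7:3@102; bids=[-] asks=[#7:5@98 #5:1@103 #4:3@104]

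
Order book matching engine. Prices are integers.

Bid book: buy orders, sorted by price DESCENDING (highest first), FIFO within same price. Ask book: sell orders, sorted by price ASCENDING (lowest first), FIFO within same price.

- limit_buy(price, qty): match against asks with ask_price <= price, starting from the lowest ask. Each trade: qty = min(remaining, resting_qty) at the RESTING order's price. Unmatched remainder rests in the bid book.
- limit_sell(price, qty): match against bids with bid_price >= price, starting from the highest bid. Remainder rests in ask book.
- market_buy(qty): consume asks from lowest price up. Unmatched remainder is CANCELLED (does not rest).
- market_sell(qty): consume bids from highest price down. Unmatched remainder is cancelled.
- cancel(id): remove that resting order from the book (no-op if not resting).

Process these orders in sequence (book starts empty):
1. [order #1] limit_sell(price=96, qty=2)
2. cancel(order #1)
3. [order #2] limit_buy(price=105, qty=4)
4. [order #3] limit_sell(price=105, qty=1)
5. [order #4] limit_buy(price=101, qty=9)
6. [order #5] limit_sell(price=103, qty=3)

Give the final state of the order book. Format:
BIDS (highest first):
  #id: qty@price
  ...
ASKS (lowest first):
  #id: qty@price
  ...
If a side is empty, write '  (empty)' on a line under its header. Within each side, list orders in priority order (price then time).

Answer: BIDS (highest first):
  #4: 9@101
ASKS (lowest first):
  (empty)

Derivation:
After op 1 [order #1] limit_sell(price=96, qty=2): fills=none; bids=[-] asks=[#1:2@96]
After op 2 cancel(order #1): fills=none; bids=[-] asks=[-]
After op 3 [order #2] limit_buy(price=105, qty=4): fills=none; bids=[#2:4@105] asks=[-]
After op 4 [order #3] limit_sell(price=105, qty=1): fills=#2x#3:1@105; bids=[#2:3@105] asks=[-]
After op 5 [order #4] limit_buy(price=101, qty=9): fills=none; bids=[#2:3@105 #4:9@101] asks=[-]
After op 6 [order #5] limit_sell(price=103, qty=3): fills=#2x#5:3@105; bids=[#4:9@101] asks=[-]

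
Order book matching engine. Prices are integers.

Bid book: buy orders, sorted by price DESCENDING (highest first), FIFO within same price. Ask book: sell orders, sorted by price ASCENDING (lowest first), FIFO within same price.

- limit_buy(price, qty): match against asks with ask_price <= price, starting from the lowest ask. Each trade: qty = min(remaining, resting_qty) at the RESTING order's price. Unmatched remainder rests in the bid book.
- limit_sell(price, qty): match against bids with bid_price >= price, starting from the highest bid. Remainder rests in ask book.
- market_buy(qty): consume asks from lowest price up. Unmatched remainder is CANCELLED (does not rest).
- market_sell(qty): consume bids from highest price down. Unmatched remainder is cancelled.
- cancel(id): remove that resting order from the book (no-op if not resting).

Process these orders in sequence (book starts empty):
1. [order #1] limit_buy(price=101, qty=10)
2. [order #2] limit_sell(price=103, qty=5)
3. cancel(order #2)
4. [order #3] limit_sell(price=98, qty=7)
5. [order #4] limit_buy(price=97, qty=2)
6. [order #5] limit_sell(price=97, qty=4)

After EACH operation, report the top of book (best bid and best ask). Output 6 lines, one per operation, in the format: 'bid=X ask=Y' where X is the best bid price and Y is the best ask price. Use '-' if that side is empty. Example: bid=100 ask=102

Answer: bid=101 ask=-
bid=101 ask=103
bid=101 ask=-
bid=101 ask=-
bid=101 ask=-
bid=97 ask=-

Derivation:
After op 1 [order #1] limit_buy(price=101, qty=10): fills=none; bids=[#1:10@101] asks=[-]
After op 2 [order #2] limit_sell(price=103, qty=5): fills=none; bids=[#1:10@101] asks=[#2:5@103]
After op 3 cancel(order #2): fills=none; bids=[#1:10@101] asks=[-]
After op 4 [order #3] limit_sell(price=98, qty=7): fills=#1x#3:7@101; bids=[#1:3@101] asks=[-]
After op 5 [order #4] limit_buy(price=97, qty=2): fills=none; bids=[#1:3@101 #4:2@97] asks=[-]
After op 6 [order #5] limit_sell(price=97, qty=4): fills=#1x#5:3@101 #4x#5:1@97; bids=[#4:1@97] asks=[-]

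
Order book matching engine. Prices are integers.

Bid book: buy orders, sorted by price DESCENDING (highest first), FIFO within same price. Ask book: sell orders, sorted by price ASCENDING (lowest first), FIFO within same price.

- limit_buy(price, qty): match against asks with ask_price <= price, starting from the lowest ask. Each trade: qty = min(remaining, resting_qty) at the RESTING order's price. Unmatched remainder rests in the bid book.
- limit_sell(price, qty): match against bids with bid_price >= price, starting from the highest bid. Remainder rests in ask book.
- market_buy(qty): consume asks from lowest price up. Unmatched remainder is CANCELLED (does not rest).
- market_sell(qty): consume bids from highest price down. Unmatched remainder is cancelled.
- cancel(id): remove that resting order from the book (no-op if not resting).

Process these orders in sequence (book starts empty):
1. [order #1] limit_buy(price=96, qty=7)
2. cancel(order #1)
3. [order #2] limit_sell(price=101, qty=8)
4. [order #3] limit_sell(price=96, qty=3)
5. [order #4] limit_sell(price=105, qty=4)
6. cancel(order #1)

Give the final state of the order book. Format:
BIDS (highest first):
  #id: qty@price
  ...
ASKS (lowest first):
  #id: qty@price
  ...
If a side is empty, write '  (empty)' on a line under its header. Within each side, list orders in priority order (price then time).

Answer: BIDS (highest first):
  (empty)
ASKS (lowest first):
  #3: 3@96
  #2: 8@101
  #4: 4@105

Derivation:
After op 1 [order #1] limit_buy(price=96, qty=7): fills=none; bids=[#1:7@96] asks=[-]
After op 2 cancel(order #1): fills=none; bids=[-] asks=[-]
After op 3 [order #2] limit_sell(price=101, qty=8): fills=none; bids=[-] asks=[#2:8@101]
After op 4 [order #3] limit_sell(price=96, qty=3): fills=none; bids=[-] asks=[#3:3@96 #2:8@101]
After op 5 [order #4] limit_sell(price=105, qty=4): fills=none; bids=[-] asks=[#3:3@96 #2:8@101 #4:4@105]
After op 6 cancel(order #1): fills=none; bids=[-] asks=[#3:3@96 #2:8@101 #4:4@105]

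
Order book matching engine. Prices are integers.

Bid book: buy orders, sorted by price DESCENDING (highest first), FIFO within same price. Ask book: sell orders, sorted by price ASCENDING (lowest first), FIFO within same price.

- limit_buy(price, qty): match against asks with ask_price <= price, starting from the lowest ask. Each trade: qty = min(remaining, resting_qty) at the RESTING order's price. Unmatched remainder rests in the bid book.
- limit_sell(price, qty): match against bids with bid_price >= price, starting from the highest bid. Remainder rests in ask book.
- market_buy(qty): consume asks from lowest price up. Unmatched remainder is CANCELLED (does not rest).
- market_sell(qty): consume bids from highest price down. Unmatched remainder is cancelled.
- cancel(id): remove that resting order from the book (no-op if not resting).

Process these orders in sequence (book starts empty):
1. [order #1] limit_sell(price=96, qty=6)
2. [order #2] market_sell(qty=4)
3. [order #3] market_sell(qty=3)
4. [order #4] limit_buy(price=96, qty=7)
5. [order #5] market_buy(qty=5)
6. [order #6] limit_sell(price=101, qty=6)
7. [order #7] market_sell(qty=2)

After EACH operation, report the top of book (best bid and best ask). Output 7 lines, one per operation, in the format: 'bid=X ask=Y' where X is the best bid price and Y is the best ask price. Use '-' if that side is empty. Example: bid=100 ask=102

Answer: bid=- ask=96
bid=- ask=96
bid=- ask=96
bid=96 ask=-
bid=96 ask=-
bid=96 ask=101
bid=- ask=101

Derivation:
After op 1 [order #1] limit_sell(price=96, qty=6): fills=none; bids=[-] asks=[#1:6@96]
After op 2 [order #2] market_sell(qty=4): fills=none; bids=[-] asks=[#1:6@96]
After op 3 [order #3] market_sell(qty=3): fills=none; bids=[-] asks=[#1:6@96]
After op 4 [order #4] limit_buy(price=96, qty=7): fills=#4x#1:6@96; bids=[#4:1@96] asks=[-]
After op 5 [order #5] market_buy(qty=5): fills=none; bids=[#4:1@96] asks=[-]
After op 6 [order #6] limit_sell(price=101, qty=6): fills=none; bids=[#4:1@96] asks=[#6:6@101]
After op 7 [order #7] market_sell(qty=2): fills=#4x#7:1@96; bids=[-] asks=[#6:6@101]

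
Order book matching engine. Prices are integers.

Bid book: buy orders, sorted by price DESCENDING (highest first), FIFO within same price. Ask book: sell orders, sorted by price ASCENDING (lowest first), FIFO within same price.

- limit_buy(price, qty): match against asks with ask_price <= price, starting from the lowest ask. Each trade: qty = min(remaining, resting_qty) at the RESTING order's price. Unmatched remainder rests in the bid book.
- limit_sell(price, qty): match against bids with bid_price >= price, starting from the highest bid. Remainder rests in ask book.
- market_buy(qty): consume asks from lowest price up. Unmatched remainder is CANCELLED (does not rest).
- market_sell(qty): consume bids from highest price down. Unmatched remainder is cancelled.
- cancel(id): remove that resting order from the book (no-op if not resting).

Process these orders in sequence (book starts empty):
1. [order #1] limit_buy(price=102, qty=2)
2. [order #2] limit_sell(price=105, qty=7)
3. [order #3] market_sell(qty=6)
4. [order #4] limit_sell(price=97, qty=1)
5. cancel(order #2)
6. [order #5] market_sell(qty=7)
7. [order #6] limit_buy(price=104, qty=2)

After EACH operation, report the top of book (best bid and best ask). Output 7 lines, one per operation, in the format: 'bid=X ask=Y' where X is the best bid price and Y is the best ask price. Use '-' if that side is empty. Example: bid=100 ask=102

After op 1 [order #1] limit_buy(price=102, qty=2): fills=none; bids=[#1:2@102] asks=[-]
After op 2 [order #2] limit_sell(price=105, qty=7): fills=none; bids=[#1:2@102] asks=[#2:7@105]
After op 3 [order #3] market_sell(qty=6): fills=#1x#3:2@102; bids=[-] asks=[#2:7@105]
After op 4 [order #4] limit_sell(price=97, qty=1): fills=none; bids=[-] asks=[#4:1@97 #2:7@105]
After op 5 cancel(order #2): fills=none; bids=[-] asks=[#4:1@97]
After op 6 [order #5] market_sell(qty=7): fills=none; bids=[-] asks=[#4:1@97]
After op 7 [order #6] limit_buy(price=104, qty=2): fills=#6x#4:1@97; bids=[#6:1@104] asks=[-]

Answer: bid=102 ask=-
bid=102 ask=105
bid=- ask=105
bid=- ask=97
bid=- ask=97
bid=- ask=97
bid=104 ask=-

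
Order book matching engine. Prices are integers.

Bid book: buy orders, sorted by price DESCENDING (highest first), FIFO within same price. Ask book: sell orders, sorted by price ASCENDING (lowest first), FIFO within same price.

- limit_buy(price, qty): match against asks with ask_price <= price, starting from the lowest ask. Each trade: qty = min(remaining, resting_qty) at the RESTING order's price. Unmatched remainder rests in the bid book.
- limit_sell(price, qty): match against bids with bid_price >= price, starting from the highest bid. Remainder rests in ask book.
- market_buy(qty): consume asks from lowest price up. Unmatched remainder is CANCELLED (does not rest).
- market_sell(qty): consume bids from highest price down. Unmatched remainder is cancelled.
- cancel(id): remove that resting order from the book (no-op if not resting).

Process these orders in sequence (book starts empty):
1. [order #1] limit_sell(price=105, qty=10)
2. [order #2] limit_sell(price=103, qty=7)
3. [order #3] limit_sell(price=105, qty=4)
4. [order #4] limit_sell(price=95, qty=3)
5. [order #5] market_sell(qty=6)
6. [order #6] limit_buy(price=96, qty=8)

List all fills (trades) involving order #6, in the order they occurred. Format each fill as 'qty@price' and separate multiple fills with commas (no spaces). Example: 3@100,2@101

Answer: 3@95

Derivation:
After op 1 [order #1] limit_sell(price=105, qty=10): fills=none; bids=[-] asks=[#1:10@105]
After op 2 [order #2] limit_sell(price=103, qty=7): fills=none; bids=[-] asks=[#2:7@103 #1:10@105]
After op 3 [order #3] limit_sell(price=105, qty=4): fills=none; bids=[-] asks=[#2:7@103 #1:10@105 #3:4@105]
After op 4 [order #4] limit_sell(price=95, qty=3): fills=none; bids=[-] asks=[#4:3@95 #2:7@103 #1:10@105 #3:4@105]
After op 5 [order #5] market_sell(qty=6): fills=none; bids=[-] asks=[#4:3@95 #2:7@103 #1:10@105 #3:4@105]
After op 6 [order #6] limit_buy(price=96, qty=8): fills=#6x#4:3@95; bids=[#6:5@96] asks=[#2:7@103 #1:10@105 #3:4@105]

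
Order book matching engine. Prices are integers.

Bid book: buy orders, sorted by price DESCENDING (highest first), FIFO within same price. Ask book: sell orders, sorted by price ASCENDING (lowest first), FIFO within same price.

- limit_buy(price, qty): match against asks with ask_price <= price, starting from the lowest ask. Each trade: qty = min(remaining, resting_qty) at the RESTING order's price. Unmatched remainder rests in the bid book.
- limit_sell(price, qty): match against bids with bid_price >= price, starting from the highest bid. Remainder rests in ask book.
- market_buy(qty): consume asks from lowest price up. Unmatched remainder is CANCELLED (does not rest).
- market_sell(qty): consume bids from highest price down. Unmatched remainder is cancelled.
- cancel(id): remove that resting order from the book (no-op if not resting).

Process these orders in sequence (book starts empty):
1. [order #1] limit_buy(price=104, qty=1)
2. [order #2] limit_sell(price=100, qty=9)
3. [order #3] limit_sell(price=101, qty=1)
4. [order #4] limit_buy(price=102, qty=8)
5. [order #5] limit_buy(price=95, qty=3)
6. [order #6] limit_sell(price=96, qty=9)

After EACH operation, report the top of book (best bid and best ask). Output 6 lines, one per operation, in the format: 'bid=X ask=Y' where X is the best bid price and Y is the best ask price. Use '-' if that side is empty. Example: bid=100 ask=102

After op 1 [order #1] limit_buy(price=104, qty=1): fills=none; bids=[#1:1@104] asks=[-]
After op 2 [order #2] limit_sell(price=100, qty=9): fills=#1x#2:1@104; bids=[-] asks=[#2:8@100]
After op 3 [order #3] limit_sell(price=101, qty=1): fills=none; bids=[-] asks=[#2:8@100 #3:1@101]
After op 4 [order #4] limit_buy(price=102, qty=8): fills=#4x#2:8@100; bids=[-] asks=[#3:1@101]
After op 5 [order #5] limit_buy(price=95, qty=3): fills=none; bids=[#5:3@95] asks=[#3:1@101]
After op 6 [order #6] limit_sell(price=96, qty=9): fills=none; bids=[#5:3@95] asks=[#6:9@96 #3:1@101]

Answer: bid=104 ask=-
bid=- ask=100
bid=- ask=100
bid=- ask=101
bid=95 ask=101
bid=95 ask=96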